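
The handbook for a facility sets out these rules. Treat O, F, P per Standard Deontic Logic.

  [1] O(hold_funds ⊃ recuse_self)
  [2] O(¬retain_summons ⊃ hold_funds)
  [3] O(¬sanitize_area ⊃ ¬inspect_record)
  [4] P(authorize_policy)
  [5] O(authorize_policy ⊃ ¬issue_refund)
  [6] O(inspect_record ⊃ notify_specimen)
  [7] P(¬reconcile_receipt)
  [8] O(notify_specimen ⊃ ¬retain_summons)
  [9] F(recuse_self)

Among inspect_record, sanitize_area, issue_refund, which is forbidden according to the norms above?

inspect_record

F(recuse_self) at premise 9 means O(¬recuse_self).
Premise 1, O(hold_funds ⊃ recuse_self), contraposes to O(¬recuse_self ⊃ ¬hold_funds); with O(¬recuse_self) we get O(¬hold_funds).
Premise 2 is O(¬retain_summons ⊃ hold_funds); contrapositively O(¬hold_funds ⊃ retain_summons). Since O(¬hold_funds) holds, K gives O(retain_summons).
Premise 8, O(notify_specimen ⊃ ¬retain_summons), contraposes to O(retain_summons ⊃ ¬notify_specimen); with O(retain_summons) we get O(¬notify_specimen).
The contrapositive of premise 6 (O(inspect_record ⊃ notify_specimen)) is O(¬notify_specimen ⊃ ¬inspect_record), and O(¬notify_specimen) is already established, so O(¬inspect_record).
So O(¬inspect_record) holds, i.e. inspect_record is forbidden. None of the other listed options is forbidden under the premises.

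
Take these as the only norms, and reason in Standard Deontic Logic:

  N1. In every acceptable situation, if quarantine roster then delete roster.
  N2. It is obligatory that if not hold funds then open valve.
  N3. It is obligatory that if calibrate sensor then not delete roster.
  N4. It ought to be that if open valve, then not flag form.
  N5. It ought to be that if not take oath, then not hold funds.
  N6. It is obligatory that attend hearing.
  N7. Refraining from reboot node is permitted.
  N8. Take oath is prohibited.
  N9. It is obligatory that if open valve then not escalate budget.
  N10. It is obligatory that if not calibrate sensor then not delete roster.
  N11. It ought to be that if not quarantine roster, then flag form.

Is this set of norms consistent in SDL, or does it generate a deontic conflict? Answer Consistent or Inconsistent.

Premises 10 and 3 cover both cases: O(¬calibrate_sensor → ¬delete_roster) and O(calibrate_sensor → ¬delete_roster). Since ¬calibrate_sensor ∨ calibrate_sensor is a tautology, O(¬delete_roster) follows.
Premise 1, O(quarantine_roster → delete_roster), contraposes to O(¬delete_roster → ¬quarantine_roster); with O(¬delete_roster) we get O(¬quarantine_roster).
Applying K to premise 11 (O(¬quarantine_roster → flag_form)) and O(¬quarantine_roster) yields O(flag_form).
The contrapositive of premise 4 (O(open_valve → ¬flag_form)) is O(flag_form → ¬open_valve), and O(flag_form) is already established, so O(¬open_valve).
Premise 2 is O(¬hold_funds → open_valve); contrapositively O(¬open_valve → hold_funds). Since O(¬open_valve) holds, K gives O(hold_funds).
Premise 5 is O(¬take_oath → ¬hold_funds); contrapositively O(hold_funds → take_oath). Since O(hold_funds) holds, K gives O(take_oath).
Yet premise 8 is F(take_oath), i.e. O(¬take_oath).
We now have both O(take_oath) and O(¬take_oath) — take_oath is simultaneously obligatory and forbidden, violating the D-axiom.

Inconsistent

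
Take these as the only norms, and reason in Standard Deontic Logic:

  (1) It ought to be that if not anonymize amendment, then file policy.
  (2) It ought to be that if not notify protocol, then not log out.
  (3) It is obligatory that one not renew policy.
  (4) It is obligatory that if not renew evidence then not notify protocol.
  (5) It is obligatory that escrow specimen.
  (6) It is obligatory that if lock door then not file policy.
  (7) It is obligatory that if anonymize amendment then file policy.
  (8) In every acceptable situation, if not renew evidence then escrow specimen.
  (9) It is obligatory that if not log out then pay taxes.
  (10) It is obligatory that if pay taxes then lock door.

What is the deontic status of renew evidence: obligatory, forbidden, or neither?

Obligatory

Premises 7 and 1 cover both cases: O(anonymize_amendment → file_policy) and O(¬anonymize_amendment → file_policy). Since anonymize_amendment ∨ ¬anonymize_amendment is a tautology, O(file_policy) follows.
Premise 6 is O(lock_door → ¬file_policy); contrapositively O(file_policy → ¬lock_door). Since O(file_policy) holds, K gives O(¬lock_door).
Premise 10 is O(pay_taxes → lock_door); contrapositively O(¬lock_door → ¬pay_taxes). Since O(¬lock_door) holds, K gives O(¬pay_taxes).
Premise 9, O(¬log_out → pay_taxes), contraposes to O(¬pay_taxes → log_out); with O(¬pay_taxes) we get O(log_out).
Premise 2, O(¬notify_protocol → ¬log_out), contraposes to O(log_out → notify_protocol); with O(log_out) we get O(notify_protocol).
The contrapositive of premise 4 (O(¬renew_evidence → ¬notify_protocol)) is O(notify_protocol → renew_evidence), and O(notify_protocol) is already established, so O(renew_evidence).
Premises 3, 5, 8 do not contribute to this derivation.
Hence renew_evidence is obligatory.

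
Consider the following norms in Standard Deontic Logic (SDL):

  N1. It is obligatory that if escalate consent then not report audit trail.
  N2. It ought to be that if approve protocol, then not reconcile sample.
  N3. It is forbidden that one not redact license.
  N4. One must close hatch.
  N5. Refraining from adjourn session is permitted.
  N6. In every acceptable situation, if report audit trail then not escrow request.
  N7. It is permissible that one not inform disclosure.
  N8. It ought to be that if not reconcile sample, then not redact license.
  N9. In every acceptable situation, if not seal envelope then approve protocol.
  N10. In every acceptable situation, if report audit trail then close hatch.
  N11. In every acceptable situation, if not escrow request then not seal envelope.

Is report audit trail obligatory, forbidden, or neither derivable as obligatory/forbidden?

Premise 3 is F(¬redact_license), i.e. O(redact_license).
Premise 8 is O(¬reconcile_sample → ¬redact_license); contrapositively O(redact_license → reconcile_sample). Since O(redact_license) holds, K gives O(reconcile_sample).
Premise 2 is O(approve_protocol → ¬reconcile_sample); contrapositively O(reconcile_sample → ¬approve_protocol). Since O(reconcile_sample) holds, K gives O(¬approve_protocol).
The contrapositive of premise 9 (O(¬seal_envelope → approve_protocol)) is O(¬approve_protocol → seal_envelope), and O(¬approve_protocol) is already established, so O(seal_envelope).
The contrapositive of premise 11 (O(¬escrow_request → ¬seal_envelope)) is O(seal_envelope → escrow_request), and O(seal_envelope) is already established, so O(escrow_request).
Premise 6 is O(report_audit_trail → ¬escrow_request); contrapositively O(escrow_request → ¬report_audit_trail). Since O(escrow_request) holds, K gives O(¬report_audit_trail).
Premises 1, 4, 5, 7, 10 do not contribute to this derivation.
Thus O(¬report_audit_trail), which is F(report_audit_trail): report_audit_trail is forbidden.

Forbidden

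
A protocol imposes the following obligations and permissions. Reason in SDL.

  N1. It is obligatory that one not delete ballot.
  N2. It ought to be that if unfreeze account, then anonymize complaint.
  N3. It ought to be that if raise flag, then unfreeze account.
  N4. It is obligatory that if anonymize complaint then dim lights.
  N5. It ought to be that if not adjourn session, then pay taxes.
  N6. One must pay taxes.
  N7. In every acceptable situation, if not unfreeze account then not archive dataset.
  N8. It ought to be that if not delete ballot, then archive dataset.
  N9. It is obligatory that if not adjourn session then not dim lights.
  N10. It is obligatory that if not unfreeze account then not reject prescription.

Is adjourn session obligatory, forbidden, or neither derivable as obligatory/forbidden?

From premise 1 we have O(¬delete_ballot).
With premise 8, O(¬delete_ballot → archive_dataset), the K-axiom yields O(archive_dataset).
Premise 7 is O(¬unfreeze_account → ¬archive_dataset); contrapositively O(archive_dataset → unfreeze_account). Since O(archive_dataset) holds, K gives O(unfreeze_account).
Applying K to premise 2 (O(unfreeze_account → anonymize_complaint)) and O(unfreeze_account) yields O(anonymize_complaint).
Premise 4 is O(anonymize_complaint → dim_lights); since O(anonymize_complaint), deontic closure gives O(dim_lights).
The contrapositive of premise 9 (O(¬adjourn_session → ¬dim_lights)) is O(dim_lights → adjourn_session), and O(dim_lights) is already established, so O(adjourn_session).
Premises 3, 5, 6, 10 do not contribute to this derivation.
Hence adjourn_session is obligatory.

Obligatory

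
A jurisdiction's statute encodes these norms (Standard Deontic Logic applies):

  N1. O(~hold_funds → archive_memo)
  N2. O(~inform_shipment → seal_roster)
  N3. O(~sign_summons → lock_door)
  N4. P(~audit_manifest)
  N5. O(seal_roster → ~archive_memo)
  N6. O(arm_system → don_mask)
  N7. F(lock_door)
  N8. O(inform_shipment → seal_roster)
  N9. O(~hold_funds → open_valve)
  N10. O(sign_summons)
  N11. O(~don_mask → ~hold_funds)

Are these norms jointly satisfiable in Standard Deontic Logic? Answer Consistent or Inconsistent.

Premise 3 is O(~sign_summons → lock_door), but O(~sign_summons) is not derivable from the premises, so it does not yield O(lock_door).
So O(lock_door) is not derivable, and the apparent clash with O(~lock_door) does not arise.
A world satisfying every obligation exists (e.g. archive_memo=false, arm_system=false, audit_manifest=false, don_mask=true, hold_funds=true, inform_shipment=false, lock_door=false, open_valve=false, seal_roster=true, sign_summons=true); no atom is both obligatory and forbidden, so the set is consistent.

Consistent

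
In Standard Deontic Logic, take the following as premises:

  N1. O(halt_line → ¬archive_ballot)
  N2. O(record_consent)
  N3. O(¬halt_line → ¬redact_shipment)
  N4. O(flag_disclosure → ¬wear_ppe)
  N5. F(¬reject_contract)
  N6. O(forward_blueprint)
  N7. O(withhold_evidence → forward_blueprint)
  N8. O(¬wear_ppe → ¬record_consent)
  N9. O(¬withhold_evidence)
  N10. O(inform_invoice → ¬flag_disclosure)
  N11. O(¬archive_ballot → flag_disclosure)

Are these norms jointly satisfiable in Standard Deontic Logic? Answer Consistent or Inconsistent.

Premise 7 is O(withhold_evidence → forward_blueprint); even if O(forward_blueprint) held, inferring O(withhold_evidence) would be affirming the consequent — invalid.
So O(withhold_evidence) is not derivable, and the apparent clash with O(¬withhold_evidence) does not arise.
A world satisfying every obligation exists (e.g. archive_ballot=true, flag_disclosure=false, forward_blueprint=true, halt_line=false, inform_invoice=false, record_consent=true, redact_shipment=false, reject_contract=true, wear_ppe=true, withhold_evidence=false); no atom is both obligatory and forbidden, so the set is consistent.

Consistent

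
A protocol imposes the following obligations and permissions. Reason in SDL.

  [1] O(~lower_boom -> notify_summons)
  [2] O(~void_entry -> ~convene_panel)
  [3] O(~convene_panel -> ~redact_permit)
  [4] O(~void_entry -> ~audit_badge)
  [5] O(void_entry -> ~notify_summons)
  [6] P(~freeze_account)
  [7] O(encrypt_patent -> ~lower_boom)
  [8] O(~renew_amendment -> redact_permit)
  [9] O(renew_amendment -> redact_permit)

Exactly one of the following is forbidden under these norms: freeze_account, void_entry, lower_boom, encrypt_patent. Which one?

encrypt_patent

Premises 8 and 9 cover both cases: O(~renew_amendment -> redact_permit) and O(renew_amendment -> redact_permit). Since ~renew_amendment ∨ renew_amendment is a tautology, O(redact_permit) follows.
Premise 3 is O(~convene_panel -> ~redact_permit); contrapositively O(redact_permit -> convene_panel). Since O(redact_permit) holds, K gives O(convene_panel).
Premise 2 is O(~void_entry -> ~convene_panel); contrapositively O(convene_panel -> void_entry). Since O(convene_panel) holds, K gives O(void_entry).
Premise 5 is O(void_entry -> ~notify_summons); since O(void_entry), deontic closure gives O(~notify_summons).
The contrapositive of premise 1 (O(~lower_boom -> notify_summons)) is O(~notify_summons -> lower_boom), and O(~notify_summons) is already established, so O(lower_boom).
The contrapositive of premise 7 (O(encrypt_patent -> ~lower_boom)) is O(lower_boom -> ~encrypt_patent), and O(lower_boom) is already established, so O(~encrypt_patent).
So O(~encrypt_patent) holds, i.e. encrypt_patent is forbidden. None of the other listed options is forbidden under the premises.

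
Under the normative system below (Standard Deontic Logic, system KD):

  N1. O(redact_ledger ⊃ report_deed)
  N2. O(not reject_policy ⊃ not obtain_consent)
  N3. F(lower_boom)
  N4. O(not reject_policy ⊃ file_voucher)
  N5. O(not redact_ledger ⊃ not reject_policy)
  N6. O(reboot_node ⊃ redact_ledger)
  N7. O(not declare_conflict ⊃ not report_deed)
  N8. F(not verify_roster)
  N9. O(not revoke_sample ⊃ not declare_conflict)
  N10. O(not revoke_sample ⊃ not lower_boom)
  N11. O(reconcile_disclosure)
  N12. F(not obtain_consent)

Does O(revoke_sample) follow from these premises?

Yes

Premise 12, F(not obtain_consent), is equivalent to O(obtain_consent).
The contrapositive of premise 2 (O(not reject_policy ⊃ not obtain_consent)) is O(obtain_consent ⊃ reject_policy), and O(obtain_consent) is already established, so O(reject_policy).
Premise 5, O(not redact_ledger ⊃ not reject_policy), contraposes to O(reject_policy ⊃ redact_ledger); with O(reject_policy) we get O(redact_ledger).
Applying K to premise 1 (O(redact_ledger ⊃ report_deed)) and O(redact_ledger) yields O(report_deed).
Premise 7 is O(not declare_conflict ⊃ not report_deed); contrapositively O(report_deed ⊃ declare_conflict). Since O(report_deed) holds, K gives O(declare_conflict).
Premise 9, O(not revoke_sample ⊃ not declare_conflict), contraposes to O(declare_conflict ⊃ revoke_sample); with O(declare_conflict) we get O(revoke_sample).
Premises 3, 4, 6, 8, 10, 11 do not contribute to this derivation.
So O(revoke_sample) follows.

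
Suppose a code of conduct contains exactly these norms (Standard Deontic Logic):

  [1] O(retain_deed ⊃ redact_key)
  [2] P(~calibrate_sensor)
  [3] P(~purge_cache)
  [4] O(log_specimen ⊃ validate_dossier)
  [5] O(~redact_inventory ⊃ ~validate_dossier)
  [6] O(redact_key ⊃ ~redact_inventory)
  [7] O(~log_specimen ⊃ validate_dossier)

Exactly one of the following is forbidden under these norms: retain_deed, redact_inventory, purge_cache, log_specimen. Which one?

retain_deed

By case analysis on log_specimen: premise 4 gives O(log_specimen ⊃ validate_dossier) and premise 7 gives O(~log_specimen ⊃ validate_dossier), so O(validate_dossier) either way.
Premise 5 is O(~redact_inventory ⊃ ~validate_dossier); contrapositively O(validate_dossier ⊃ redact_inventory). Since O(validate_dossier) holds, K gives O(redact_inventory).
Premise 6, O(redact_key ⊃ ~redact_inventory), contraposes to O(redact_inventory ⊃ ~redact_key); with O(redact_inventory) we get O(~redact_key).
Premise 1 is O(retain_deed ⊃ redact_key); contrapositively O(~redact_key ⊃ ~retain_deed). Since O(~redact_key) holds, K gives O(~retain_deed).
So O(~retain_deed) holds, i.e. retain_deed is forbidden. None of the other listed options is forbidden under the premises.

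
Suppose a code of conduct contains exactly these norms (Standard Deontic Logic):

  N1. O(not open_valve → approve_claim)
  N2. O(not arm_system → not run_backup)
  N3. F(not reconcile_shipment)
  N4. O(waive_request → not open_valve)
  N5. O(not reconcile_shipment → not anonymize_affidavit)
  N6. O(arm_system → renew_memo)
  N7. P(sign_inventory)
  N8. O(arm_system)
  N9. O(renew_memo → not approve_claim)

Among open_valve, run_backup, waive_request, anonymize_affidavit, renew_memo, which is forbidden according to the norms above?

Premise 8 gives O(arm_system).
From O(arm_system) and premise 6, O(arm_system → renew_memo), we obtain O(renew_memo).
Applying K to premise 9 (O(renew_memo → not approve_claim)) and O(renew_memo) yields O(not approve_claim).
The contrapositive of premise 1 (O(not open_valve → approve_claim)) is O(not approve_claim → open_valve), and O(not approve_claim) is already established, so O(open_valve).
Premise 4 is O(waive_request → not open_valve); contrapositively O(open_valve → not waive_request). Since O(open_valve) holds, K gives O(not waive_request).
So O(not waive_request) holds, i.e. waive_request is forbidden. None of the other listed options is forbidden under the premises.

waive_request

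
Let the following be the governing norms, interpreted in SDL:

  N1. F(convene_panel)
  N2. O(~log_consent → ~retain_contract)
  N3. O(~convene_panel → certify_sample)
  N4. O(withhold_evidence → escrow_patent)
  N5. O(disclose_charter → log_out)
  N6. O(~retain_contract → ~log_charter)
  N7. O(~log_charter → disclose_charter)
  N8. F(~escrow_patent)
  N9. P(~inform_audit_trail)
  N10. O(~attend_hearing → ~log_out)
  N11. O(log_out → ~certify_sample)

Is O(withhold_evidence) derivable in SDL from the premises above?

Premise 4 is O(withhold_evidence → escrow_patent); even if O(escrow_patent) held, inferring O(withhold_evidence) would be affirming the consequent — invalid.
No other premise forces O(withhold_evidence). An ideal world satisfying every premise can still have withhold_evidence false, so O(withhold_evidence) is not derivable.

No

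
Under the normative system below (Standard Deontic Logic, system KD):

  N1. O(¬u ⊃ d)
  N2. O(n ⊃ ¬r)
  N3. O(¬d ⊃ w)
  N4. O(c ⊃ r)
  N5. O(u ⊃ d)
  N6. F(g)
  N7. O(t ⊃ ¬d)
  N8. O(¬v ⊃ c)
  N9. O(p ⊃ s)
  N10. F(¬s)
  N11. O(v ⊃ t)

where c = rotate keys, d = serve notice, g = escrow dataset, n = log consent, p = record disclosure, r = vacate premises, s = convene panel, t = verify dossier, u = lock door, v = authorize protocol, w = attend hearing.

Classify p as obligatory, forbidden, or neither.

Neither

Premise 9 is O(p ⊃ s); even if O(s) held, inferring O(p) would be affirming the consequent — invalid.
No premise or chain of K-axiom applications forces O(p), and none forces O(¬p). So p is neither obligatory nor forbidden under these norms.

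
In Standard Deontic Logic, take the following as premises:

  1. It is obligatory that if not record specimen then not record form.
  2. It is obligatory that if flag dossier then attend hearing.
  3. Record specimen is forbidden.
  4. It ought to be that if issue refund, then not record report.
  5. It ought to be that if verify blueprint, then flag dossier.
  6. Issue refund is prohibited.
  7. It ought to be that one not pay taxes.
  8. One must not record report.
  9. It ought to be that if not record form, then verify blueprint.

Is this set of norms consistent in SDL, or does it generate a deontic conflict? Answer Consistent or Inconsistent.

Consistent

Premise 4 is O(issue_refund → ¬record_report); even if O(¬record_report) held, inferring O(issue_refund) would be affirming the consequent — invalid.
So O(issue_refund) is not derivable, and the apparent clash with O(¬issue_refund) does not arise.
A world satisfying every obligation exists (e.g. attend_hearing=true, flag_dossier=true, issue_refund=false, pay_taxes=false, record_form=false, record_report=false, record_specimen=false, verify_blueprint=true); no atom is both obligatory and forbidden, so the set is consistent.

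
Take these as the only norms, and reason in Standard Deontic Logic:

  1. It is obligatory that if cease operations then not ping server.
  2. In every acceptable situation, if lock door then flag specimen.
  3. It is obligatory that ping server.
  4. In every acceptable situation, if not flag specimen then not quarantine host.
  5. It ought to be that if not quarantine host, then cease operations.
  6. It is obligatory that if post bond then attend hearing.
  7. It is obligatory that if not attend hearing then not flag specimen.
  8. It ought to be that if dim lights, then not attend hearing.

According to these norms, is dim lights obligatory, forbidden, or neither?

Forbidden

Premise 3 states O(ping_server) outright.
Premise 1 is O(cease_operations → ¬ping_server); contrapositively O(ping_server → ¬cease_operations). Since O(ping_server) holds, K gives O(¬cease_operations).
Premise 5, O(¬quarantine_host → cease_operations), contraposes to O(¬cease_operations → quarantine_host); with O(¬cease_operations) we get O(quarantine_host).
Premise 4 is O(¬flag_specimen → ¬quarantine_host); contrapositively O(quarantine_host → flag_specimen). Since O(quarantine_host) holds, K gives O(flag_specimen).
Premise 7, O(¬attend_hearing → ¬flag_specimen), contraposes to O(flag_specimen → attend_hearing); with O(flag_specimen) we get O(attend_hearing).
Premise 8 is O(dim_lights → ¬attend_hearing); contrapositively O(attend_hearing → ¬dim_lights). Since O(attend_hearing) holds, K gives O(¬dim_lights).
Premises 2, 6 do not contribute to this derivation.
Thus O(¬dim_lights), which is F(dim_lights): dim_lights is forbidden.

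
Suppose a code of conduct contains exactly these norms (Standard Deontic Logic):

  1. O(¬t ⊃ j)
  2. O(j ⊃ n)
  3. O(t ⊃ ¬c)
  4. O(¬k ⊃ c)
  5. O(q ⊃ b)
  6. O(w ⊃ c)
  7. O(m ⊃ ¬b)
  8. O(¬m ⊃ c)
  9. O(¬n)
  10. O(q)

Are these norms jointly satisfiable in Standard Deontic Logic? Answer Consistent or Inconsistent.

Inconsistent

From premise 10 we have O(q).
With premise 5, O(q ⊃ b), the K-axiom yields O(b).
The contrapositive of premise 7 (O(m ⊃ ¬b)) is O(b ⊃ ¬m), and O(b) is already established, so O(¬m).
With premise 8, O(¬m ⊃ c), the K-axiom yields O(c).
Premise 3, O(t ⊃ ¬c), contraposes to O(c ⊃ ¬t); with O(c) we get O(¬t).
With premise 1, O(¬t ⊃ j), the K-axiom yields O(j).
With premise 2, O(j ⊃ n), the K-axiom yields O(n).
Yet premise 9 states O(¬n).
We now have both O(n) and O(¬n) — n is simultaneously obligatory and forbidden, violating the D-axiom.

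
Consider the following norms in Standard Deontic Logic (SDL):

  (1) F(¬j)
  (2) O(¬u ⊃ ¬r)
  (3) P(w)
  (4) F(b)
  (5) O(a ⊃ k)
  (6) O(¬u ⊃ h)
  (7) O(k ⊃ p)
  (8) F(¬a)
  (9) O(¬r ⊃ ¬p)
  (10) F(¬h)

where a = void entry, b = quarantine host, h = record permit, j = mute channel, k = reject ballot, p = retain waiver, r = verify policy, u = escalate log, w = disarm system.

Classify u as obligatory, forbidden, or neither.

Obligatory

Premise 8, F(¬a), is equivalent to O(a).
Premise 5 is O(a ⊃ k); since O(a), deontic closure gives O(k).
Applying K to premise 7 (O(k ⊃ p)) and O(k) yields O(p).
Premise 9 is O(¬r ⊃ ¬p); contrapositively O(p ⊃ r). Since O(p) holds, K gives O(r).
Premise 2, O(¬u ⊃ ¬r), contraposes to O(r ⊃ u); with O(r) we get O(u).
Premises 1, 3, 4, 6, 10 do not contribute to this derivation.
Hence u is obligatory.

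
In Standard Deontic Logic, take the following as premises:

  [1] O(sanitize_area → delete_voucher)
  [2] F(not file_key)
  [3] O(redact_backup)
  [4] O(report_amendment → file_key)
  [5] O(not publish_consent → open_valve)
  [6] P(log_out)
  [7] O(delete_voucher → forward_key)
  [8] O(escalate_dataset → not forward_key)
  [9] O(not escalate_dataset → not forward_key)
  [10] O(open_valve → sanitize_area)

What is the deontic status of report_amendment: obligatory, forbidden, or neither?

Neither

Premise 4 is O(report_amendment → file_key); even if O(file_key) held, inferring O(report_amendment) would be affirming the consequent — invalid.
No premise or chain of K-axiom applications forces O(report_amendment), and none forces O(not report_amendment). So report_amendment is neither obligatory nor forbidden under these norms.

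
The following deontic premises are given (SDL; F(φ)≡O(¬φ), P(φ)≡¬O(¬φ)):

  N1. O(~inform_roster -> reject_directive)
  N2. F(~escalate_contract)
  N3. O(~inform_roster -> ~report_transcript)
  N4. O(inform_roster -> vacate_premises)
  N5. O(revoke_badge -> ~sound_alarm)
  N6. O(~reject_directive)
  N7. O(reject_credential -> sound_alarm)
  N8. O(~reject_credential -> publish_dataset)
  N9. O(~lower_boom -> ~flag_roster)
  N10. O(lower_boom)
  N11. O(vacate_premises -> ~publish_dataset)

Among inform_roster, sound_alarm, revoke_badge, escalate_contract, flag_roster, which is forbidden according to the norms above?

revoke_badge

From premise 6 we have O(~reject_directive).
Premise 1, O(~inform_roster -> reject_directive), contraposes to O(~reject_directive -> inform_roster); with O(~reject_directive) we get O(inform_roster).
From O(inform_roster) and premise 4, O(inform_roster -> vacate_premises), we obtain O(vacate_premises).
Premise 11 is O(vacate_premises -> ~publish_dataset); since O(vacate_premises), deontic closure gives O(~publish_dataset).
The contrapositive of premise 8 (O(~reject_credential -> publish_dataset)) is O(~publish_dataset -> reject_credential), and O(~publish_dataset) is already established, so O(reject_credential).
With premise 7, O(reject_credential -> sound_alarm), the K-axiom yields O(sound_alarm).
The contrapositive of premise 5 (O(revoke_badge -> ~sound_alarm)) is O(sound_alarm -> ~revoke_badge), and O(sound_alarm) is already established, so O(~revoke_badge).
So O(~revoke_badge) holds, i.e. revoke_badge is forbidden. None of the other listed options is forbidden under the premises.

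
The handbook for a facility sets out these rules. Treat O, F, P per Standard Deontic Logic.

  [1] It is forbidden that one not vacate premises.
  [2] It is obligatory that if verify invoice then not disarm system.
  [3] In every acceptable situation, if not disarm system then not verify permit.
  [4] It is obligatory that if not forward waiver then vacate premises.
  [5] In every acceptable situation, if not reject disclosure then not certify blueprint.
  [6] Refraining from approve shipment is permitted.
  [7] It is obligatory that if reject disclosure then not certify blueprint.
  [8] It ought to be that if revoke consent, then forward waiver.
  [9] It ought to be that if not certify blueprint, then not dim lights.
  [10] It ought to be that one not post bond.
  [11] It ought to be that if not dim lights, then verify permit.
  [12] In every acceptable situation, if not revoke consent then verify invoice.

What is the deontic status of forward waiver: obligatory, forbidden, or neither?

Obligatory

By case analysis on ¬reject_disclosure: premise 5 gives O(¬reject_disclosure → ¬certify_blueprint) and premise 7 gives O(reject_disclosure → ¬certify_blueprint), so O(¬certify_blueprint) either way.
With premise 9, O(¬certify_blueprint → ¬dim_lights), the K-axiom yields O(¬dim_lights).
Applying K to premise 11 (O(¬dim_lights → verify_permit)) and O(¬dim_lights) yields O(verify_permit).
Premise 3 is O(¬disarm_system → ¬verify_permit); contrapositively O(verify_permit → disarm_system). Since O(verify_permit) holds, K gives O(disarm_system).
The contrapositive of premise 2 (O(verify_invoice → ¬disarm_system)) is O(disarm_system → ¬verify_invoice), and O(disarm_system) is already established, so O(¬verify_invoice).
Premise 12, O(¬revoke_consent → verify_invoice), contraposes to O(¬verify_invoice → revoke_consent); with O(¬verify_invoice) we get O(revoke_consent).
Premise 8 is O(revoke_consent → forward_waiver); since O(revoke_consent), deontic closure gives O(forward_waiver).
Premises 1, 4, 6, 10 do not contribute to this derivation.
Hence forward_waiver is obligatory.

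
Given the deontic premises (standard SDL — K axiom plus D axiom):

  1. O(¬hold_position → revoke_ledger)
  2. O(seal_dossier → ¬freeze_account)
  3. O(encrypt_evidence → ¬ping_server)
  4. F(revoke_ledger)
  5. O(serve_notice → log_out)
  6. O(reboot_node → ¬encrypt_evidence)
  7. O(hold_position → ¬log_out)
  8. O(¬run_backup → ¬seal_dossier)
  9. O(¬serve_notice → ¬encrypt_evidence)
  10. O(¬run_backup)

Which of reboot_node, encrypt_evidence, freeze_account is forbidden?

encrypt_evidence

F(revoke_ledger) at premise 4 means O(¬revoke_ledger).
Premise 1 is O(¬hold_position → revoke_ledger); contrapositively O(¬revoke_ledger → hold_position). Since O(¬revoke_ledger) holds, K gives O(hold_position).
Applying K to premise 7 (O(hold_position → ¬log_out)) and O(hold_position) yields O(¬log_out).
Premise 5, O(serve_notice → log_out), contraposes to O(¬log_out → ¬serve_notice); with O(¬log_out) we get O(¬serve_notice).
From O(¬serve_notice) and premise 9, O(¬serve_notice → ¬encrypt_evidence), we obtain O(¬encrypt_evidence).
So O(¬encrypt_evidence) holds, i.e. encrypt_evidence is forbidden. None of the other listed options is forbidden under the premises.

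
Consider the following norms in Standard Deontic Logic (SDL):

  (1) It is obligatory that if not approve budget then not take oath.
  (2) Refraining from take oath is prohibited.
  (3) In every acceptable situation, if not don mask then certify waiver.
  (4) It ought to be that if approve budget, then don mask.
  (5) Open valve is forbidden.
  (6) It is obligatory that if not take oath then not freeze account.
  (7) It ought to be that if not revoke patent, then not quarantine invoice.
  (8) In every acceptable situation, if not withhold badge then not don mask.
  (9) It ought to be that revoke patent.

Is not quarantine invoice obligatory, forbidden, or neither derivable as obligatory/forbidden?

Premise 7 is O(¬revoke_patent → ¬quarantine_invoice), but O(¬revoke_patent) is not derivable from the premises, so it does not yield O(¬quarantine_invoice).
No premise or chain of K-axiom applications forces O(¬quarantine_invoice), and none forces O(quarantine_invoice). So ¬quarantine_invoice is neither obligatory nor forbidden under these norms.

Neither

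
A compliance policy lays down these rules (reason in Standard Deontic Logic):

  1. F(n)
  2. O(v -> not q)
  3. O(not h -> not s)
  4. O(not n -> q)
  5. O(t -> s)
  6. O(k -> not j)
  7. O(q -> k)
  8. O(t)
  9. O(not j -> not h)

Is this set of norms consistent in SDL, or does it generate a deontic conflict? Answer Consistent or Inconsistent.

Premise 8 states O(t) outright.
Premise 5 is O(t -> s); since O(t), deontic closure gives O(s).
The contrapositive of premise 3 (O(not h -> not s)) is O(s -> h), and O(s) is already established, so O(h).
The contrapositive of premise 9 (O(not j -> not h)) is O(h -> j), and O(h) is already established, so O(j).
Premise 6, O(k -> not j), contraposes to O(j -> not k); with O(j) we get O(not k).
Premise 7, O(q -> k), contraposes to O(not k -> not q); with O(not k) we get O(not q).
Premise 4 is O(not n -> q); contrapositively O(not q -> n). Since O(not q) holds, K gives O(n).
But premise 1, F(n), means O(not n).
We now have both O(n) and O(not n) — n is simultaneously obligatory and forbidden, violating the D-axiom.

Inconsistent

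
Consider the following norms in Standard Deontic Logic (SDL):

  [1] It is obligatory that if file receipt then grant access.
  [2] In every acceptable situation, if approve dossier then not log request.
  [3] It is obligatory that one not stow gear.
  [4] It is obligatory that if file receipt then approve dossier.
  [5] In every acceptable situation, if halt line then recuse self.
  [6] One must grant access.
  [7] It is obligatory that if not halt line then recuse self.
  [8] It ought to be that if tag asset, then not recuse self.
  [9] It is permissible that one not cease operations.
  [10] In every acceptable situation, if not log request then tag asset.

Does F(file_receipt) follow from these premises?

Premises 5 and 7 cover both cases: O(halt_line → recuse_self) and O(¬halt_line → recuse_self). Since halt_line ∨ ¬halt_line is a tautology, O(recuse_self) follows.
Premise 8 is O(tag_asset → ¬recuse_self); contrapositively O(recuse_self → ¬tag_asset). Since O(recuse_self) holds, K gives O(¬tag_asset).
Premise 10 is O(¬log_request → tag_asset); contrapositively O(¬tag_asset → log_request). Since O(¬tag_asset) holds, K gives O(log_request).
The contrapositive of premise 2 (O(approve_dossier → ¬log_request)) is O(log_request → ¬approve_dossier), and O(log_request) is already established, so O(¬approve_dossier).
The contrapositive of premise 4 (O(file_receipt → approve_dossier)) is O(¬approve_dossier → ¬file_receipt), and O(¬approve_dossier) is already established, so O(¬file_receipt).
Premises 1, 3, 6, 9 do not contribute to this derivation.
So O(¬file_receipt) holds, i.e. F(file_receipt). The claim follows.

Yes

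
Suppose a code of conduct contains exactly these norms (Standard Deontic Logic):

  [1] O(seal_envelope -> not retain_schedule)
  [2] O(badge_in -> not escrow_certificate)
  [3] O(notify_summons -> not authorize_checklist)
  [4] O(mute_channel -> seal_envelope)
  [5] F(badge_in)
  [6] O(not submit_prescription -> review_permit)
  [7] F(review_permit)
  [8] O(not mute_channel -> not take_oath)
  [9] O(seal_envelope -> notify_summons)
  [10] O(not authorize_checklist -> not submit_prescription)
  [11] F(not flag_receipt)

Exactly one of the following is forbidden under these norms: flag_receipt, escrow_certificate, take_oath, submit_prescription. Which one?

take_oath

F(review_permit) at premise 7 means O(not review_permit).
Premise 6, O(not submit_prescription -> review_permit), contraposes to O(not review_permit -> submit_prescription); with O(not review_permit) we get O(submit_prescription).
Premise 10 is O(not authorize_checklist -> not submit_prescription); contrapositively O(submit_prescription -> authorize_checklist). Since O(submit_prescription) holds, K gives O(authorize_checklist).
The contrapositive of premise 3 (O(notify_summons -> not authorize_checklist)) is O(authorize_checklist -> not notify_summons), and O(authorize_checklist) is already established, so O(not notify_summons).
Premise 9 is O(seal_envelope -> notify_summons); contrapositively O(not notify_summons -> not seal_envelope). Since O(not notify_summons) holds, K gives O(not seal_envelope).
Premise 4, O(mute_channel -> seal_envelope), contraposes to O(not seal_envelope -> not mute_channel); with O(not seal_envelope) we get O(not mute_channel).
From O(not mute_channel) and premise 8, O(not mute_channel -> not take_oath), we obtain O(not take_oath).
So O(not take_oath) holds, i.e. take_oath is forbidden. None of the other listed options is forbidden under the premises.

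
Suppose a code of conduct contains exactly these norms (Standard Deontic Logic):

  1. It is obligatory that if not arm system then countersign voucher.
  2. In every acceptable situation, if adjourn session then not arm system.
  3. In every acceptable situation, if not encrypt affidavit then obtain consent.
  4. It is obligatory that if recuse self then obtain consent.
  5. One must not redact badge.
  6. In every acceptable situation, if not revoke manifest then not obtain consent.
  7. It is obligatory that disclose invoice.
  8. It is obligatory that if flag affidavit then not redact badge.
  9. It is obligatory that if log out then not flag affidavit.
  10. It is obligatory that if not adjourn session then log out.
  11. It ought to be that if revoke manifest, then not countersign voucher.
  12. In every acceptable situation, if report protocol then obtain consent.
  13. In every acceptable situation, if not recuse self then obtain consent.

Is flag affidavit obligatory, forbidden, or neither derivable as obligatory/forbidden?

Forbidden

By case analysis on recuse_self: premise 4 gives O(recuse_self → obtain_consent) and premise 13 gives O(¬recuse_self → obtain_consent), so O(obtain_consent) either way.
Premise 6 is O(¬revoke_manifest → ¬obtain_consent); contrapositively O(obtain_consent → revoke_manifest). Since O(obtain_consent) holds, K gives O(revoke_manifest).
With premise 11, O(revoke_manifest → ¬countersign_voucher), the K-axiom yields O(¬countersign_voucher).
The contrapositive of premise 1 (O(¬arm_system → countersign_voucher)) is O(¬countersign_voucher → arm_system), and O(¬countersign_voucher) is already established, so O(arm_system).
The contrapositive of premise 2 (O(adjourn_session → ¬arm_system)) is O(arm_system → ¬adjourn_session), and O(arm_system) is already established, so O(¬adjourn_session).
With premise 10, O(¬adjourn_session → log_out), the K-axiom yields O(log_out).
Applying K to premise 9 (O(log_out → ¬flag_affidavit)) and O(log_out) yields O(¬flag_affidavit).
Premises 3, 5, 7, 8, 12 do not contribute to this derivation.
Thus O(¬flag_affidavit), which is F(flag_affidavit): flag_affidavit is forbidden.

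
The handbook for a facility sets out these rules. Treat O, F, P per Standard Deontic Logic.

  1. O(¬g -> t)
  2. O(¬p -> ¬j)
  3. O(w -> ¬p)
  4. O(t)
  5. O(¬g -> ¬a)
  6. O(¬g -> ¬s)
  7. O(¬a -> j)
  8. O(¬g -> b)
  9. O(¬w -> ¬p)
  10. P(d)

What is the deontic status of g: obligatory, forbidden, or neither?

Obligatory

By case analysis on ¬w: premise 9 gives O(¬w -> ¬p) and premise 3 gives O(w -> ¬p), so O(¬p) either way.
Applying K to premise 2 (O(¬p -> ¬j)) and O(¬p) yields O(¬j).
The contrapositive of premise 7 (O(¬a -> j)) is O(¬j -> a), and O(¬j) is already established, so O(a).
The contrapositive of premise 5 (O(¬g -> ¬a)) is O(a -> g), and O(a) is already established, so O(g).
Premises 1, 4, 6, 8, 10 do not contribute to this derivation.
Hence g is obligatory.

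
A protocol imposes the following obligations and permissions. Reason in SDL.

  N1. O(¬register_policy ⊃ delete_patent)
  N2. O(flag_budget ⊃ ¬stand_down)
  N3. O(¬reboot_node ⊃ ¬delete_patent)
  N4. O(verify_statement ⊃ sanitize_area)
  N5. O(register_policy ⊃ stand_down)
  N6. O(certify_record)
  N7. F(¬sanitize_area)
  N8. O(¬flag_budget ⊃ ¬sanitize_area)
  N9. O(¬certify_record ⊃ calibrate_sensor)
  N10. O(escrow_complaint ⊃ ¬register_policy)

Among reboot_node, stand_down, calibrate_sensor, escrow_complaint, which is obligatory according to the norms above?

Premise 7 is F(¬sanitize_area), i.e. O(sanitize_area).
The contrapositive of premise 8 (O(¬flag_budget ⊃ ¬sanitize_area)) is O(sanitize_area ⊃ flag_budget), and O(sanitize_area) is already established, so O(flag_budget).
From O(flag_budget) and premise 2, O(flag_budget ⊃ ¬stand_down), we obtain O(¬stand_down).
Premise 5, O(register_policy ⊃ stand_down), contraposes to O(¬stand_down ⊃ ¬register_policy); with O(¬stand_down) we get O(¬register_policy).
From O(¬register_policy) and premise 1, O(¬register_policy ⊃ delete_patent), we obtain O(delete_patent).
The contrapositive of premise 3 (O(¬reboot_node ⊃ ¬delete_patent)) is O(delete_patent ⊃ reboot_node), and O(delete_patent) is already established, so O(reboot_node).
So O(reboot_node) holds — reboot_node is obligatory. None of the other listed options is made obligatory by any chain of premises.

reboot_node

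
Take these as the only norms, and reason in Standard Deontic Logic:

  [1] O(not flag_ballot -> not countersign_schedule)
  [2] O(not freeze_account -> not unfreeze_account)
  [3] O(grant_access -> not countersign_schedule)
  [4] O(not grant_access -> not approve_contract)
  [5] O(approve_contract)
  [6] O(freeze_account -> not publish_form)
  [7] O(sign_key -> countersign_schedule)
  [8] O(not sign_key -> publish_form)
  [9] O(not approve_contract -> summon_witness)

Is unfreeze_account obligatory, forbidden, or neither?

Forbidden

From premise 5 we have O(approve_contract).
The contrapositive of premise 4 (O(not grant_access -> not approve_contract)) is O(approve_contract -> grant_access), and O(approve_contract) is already established, so O(grant_access).
With premise 3, O(grant_access -> not countersign_schedule), the K-axiom yields O(not countersign_schedule).
Premise 7 is O(sign_key -> countersign_schedule); contrapositively O(not countersign_schedule -> not sign_key). Since O(not countersign_schedule) holds, K gives O(not sign_key).
With premise 8, O(not sign_key -> publish_form), the K-axiom yields O(publish_form).
The contrapositive of premise 6 (O(freeze_account -> not publish_form)) is O(publish_form -> not freeze_account), and O(publish_form) is already established, so O(not freeze_account).
Applying K to premise 2 (O(not freeze_account -> not unfreeze_account)) and O(not freeze_account) yields O(not unfreeze_account).
Premises 1, 9 do not contribute to this derivation.
Thus O(not unfreeze_account), which is F(unfreeze_account): unfreeze_account is forbidden.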